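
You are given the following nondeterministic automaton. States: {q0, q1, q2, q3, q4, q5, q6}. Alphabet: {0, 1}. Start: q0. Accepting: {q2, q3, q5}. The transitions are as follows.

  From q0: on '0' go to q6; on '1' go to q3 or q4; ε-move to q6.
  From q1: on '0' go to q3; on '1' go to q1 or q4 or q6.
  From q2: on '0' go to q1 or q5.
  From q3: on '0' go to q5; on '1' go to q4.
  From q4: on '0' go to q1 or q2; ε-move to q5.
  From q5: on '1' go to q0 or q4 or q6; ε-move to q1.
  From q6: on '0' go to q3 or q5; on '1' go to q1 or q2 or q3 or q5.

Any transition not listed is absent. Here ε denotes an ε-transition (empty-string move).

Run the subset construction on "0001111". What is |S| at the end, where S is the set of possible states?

Start: ε-closure({q0}) = {q0, q6}.
Read '0': {q0, q6} → {q1, q3, q5, q6}.
Read '0': {q1, q3, q5, q6} → {q1, q3, q5}.
Read '0': {q1, q3, q5} → {q1, q3, q5}.
Read '1': {q1, q3, q5} → {q0, q1, q4, q5, q6}.
Read '1': {q0, q1, q4, q5, q6} → {q0, q1, q2, q3, q4, q5, q6}.
Read '1': {q0, q1, q2, q3, q4, q5, q6} → {q0, q1, q2, q3, q4, q5, q6}.
Read '1': {q0, q1, q2, q3, q4, q5, q6} → {q0, q1, q2, q3, q4, q5, q6}.
That set has 7 states.

7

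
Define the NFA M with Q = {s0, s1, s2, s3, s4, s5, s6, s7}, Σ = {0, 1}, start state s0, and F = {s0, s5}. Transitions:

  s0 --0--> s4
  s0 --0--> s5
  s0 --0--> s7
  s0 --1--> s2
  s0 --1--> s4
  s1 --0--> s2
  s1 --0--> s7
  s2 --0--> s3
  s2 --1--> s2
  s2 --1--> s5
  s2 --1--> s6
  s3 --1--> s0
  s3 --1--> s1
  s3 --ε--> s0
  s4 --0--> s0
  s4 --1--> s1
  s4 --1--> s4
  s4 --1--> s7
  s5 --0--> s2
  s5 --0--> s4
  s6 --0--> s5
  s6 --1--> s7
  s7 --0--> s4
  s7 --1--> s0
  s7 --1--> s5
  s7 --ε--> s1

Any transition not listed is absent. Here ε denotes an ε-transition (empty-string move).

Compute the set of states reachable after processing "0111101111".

Start in {s0}.
Read '0': s0→{s4, s5, s7}; union {s4, s5, s7}; ε-closure = {s1, s4, s5, s7}.
Read '1': s1→∅, s4→{s1, s4, s7}, s5→∅, s7→{s0, s5}; now {s0, s1, s4, s5, s7}.
Read '1': s0→{s2, s4}, s1→∅, s4→{s1, s4, s7}, s5→∅, s7→{s0, s5}; now {s0, s1, s2, s4, s5, s7}.
Read '1': s0→{s2, s4}, s1→∅, s2→{s2, s5, s6}, s4→{s1, s4, s7}, s5→∅, s7→{s0, s5}; now {s0, s1, s2, s4, s5, s6, s7}.
Read '1': s0→{s2, s4}, s1→∅, s2→{s2, s5, s6}, s4→{s1, s4, s7}, s5→∅, s6→{s7}, s7→{s0, s5}; now {s0, s1, s2, s4, s5, s6, s7}.
Read '0': s0→{s4, s5, s7}, s1→{s2, s7}, s2→{s3}, s4→{s0}, s5→{s2, s4}, s6→{s5}, s7→{s4}; union {s0, s2, s3, s4, s5, s7}; ε-closure = {s0, s1, s2, s3, s4, s5, s7}.
Read '1': s0→{s2, s4}, s1→∅, s2→{s2, s5, s6}, s3→{s0, s1}, s4→{s1, s4, s7}, s5→∅, s7→{s0, s5}; now {s0, s1, s2, s4, s5, s6, s7}.
Read '1': s0→{s2, s4}, s1→∅, s2→{s2, s5, s6}, s4→{s1, s4, s7}, s5→∅, s6→{s7}, s7→{s0, s5}; now {s0, s1, s2, s4, s5, s6, s7}.
Read '1': s0→{s2, s4}, s1→∅, s2→{s2, s5, s6}, s4→{s1, s4, s7}, s5→∅, s6→{s7}, s7→{s0, s5}; now {s0, s1, s2, s4, s5, s6, s7}.
Read '1': s0→{s2, s4}, s1→∅, s2→{s2, s5, s6}, s4→{s1, s4, s7}, s5→∅, s6→{s7}, s7→{s0, s5}; now {s0, s1, s2, s4, s5, s6, s7}.

{s0, s1, s2, s4, s5, s6, s7}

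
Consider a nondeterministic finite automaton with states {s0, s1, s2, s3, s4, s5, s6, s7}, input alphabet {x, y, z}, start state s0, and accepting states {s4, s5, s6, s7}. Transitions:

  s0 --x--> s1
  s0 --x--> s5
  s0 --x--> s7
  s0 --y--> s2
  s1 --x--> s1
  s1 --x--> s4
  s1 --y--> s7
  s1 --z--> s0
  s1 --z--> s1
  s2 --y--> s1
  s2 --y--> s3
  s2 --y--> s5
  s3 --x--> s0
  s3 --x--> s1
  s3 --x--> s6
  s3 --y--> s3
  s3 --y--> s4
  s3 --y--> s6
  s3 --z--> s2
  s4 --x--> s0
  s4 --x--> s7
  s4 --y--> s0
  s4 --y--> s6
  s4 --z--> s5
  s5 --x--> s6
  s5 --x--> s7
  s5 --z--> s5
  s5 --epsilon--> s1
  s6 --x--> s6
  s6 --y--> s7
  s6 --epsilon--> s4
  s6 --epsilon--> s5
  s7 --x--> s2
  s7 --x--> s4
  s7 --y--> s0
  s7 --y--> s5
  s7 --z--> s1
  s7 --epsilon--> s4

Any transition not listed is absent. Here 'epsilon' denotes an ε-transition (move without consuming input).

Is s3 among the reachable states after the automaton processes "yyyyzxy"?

Start in {s0}.
Read 'y': s0→{s2}; now {s2}.
Read 'y': s2→{s1, s3, s5}; now {s1, s3, s5}.
Read 'y': s1→{s7}, s3→{s3, s4, s6}, s5→∅; union {s3, s4, s6, s7}; ε-closure = {s1, s3, s4, s5, s6, s7}.
Read 'y': s1→{s7}, s3→{s3, s4, s6}, s4→{s0, s6}, s5→∅, s6→{s7}, s7→{s0, s5}; union {s0, s3, s4, s5, s6, s7}; ε-closure = {s0, s1, s3, s4, s5, s6, s7}.
Read 'z': s0→∅, s1→{s0, s1}, s3→{s2}, s4→{s5}, s5→{s5}, s6→∅, s7→{s1}; now {s0, s1, s2, s5}.
Read 'x': s0→{s1, s5, s7}, s1→{s1, s4}, s2→∅, s5→{s6, s7}; now {s1, s4, s5, s6, s7}.
Read 'y': s1→{s7}, s4→{s0, s6}, s5→∅, s6→{s7}, s7→{s0, s5}; union {s0, s5, s6, s7}; ε-closure = {s0, s1, s4, s5, s6, s7}.
State s3 is not in {s0, s1, s4, s5, s6, s7}.

No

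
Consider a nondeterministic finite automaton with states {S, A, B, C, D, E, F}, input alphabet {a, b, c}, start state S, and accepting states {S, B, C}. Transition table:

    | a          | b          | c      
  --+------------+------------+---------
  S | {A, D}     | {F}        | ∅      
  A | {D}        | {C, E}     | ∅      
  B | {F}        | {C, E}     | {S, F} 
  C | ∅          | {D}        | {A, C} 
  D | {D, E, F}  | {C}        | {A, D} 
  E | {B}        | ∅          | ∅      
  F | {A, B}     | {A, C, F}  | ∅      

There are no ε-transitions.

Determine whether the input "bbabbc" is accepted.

Start in {S}.
Read 'b': S→{F}; now {F}.
Read 'b': F→{A, C, F}; now {A, C, F}.
Read 'a': A→{D}, C→∅, F→{A, B}; now {A, B, D}.
Read 'b': A→{C, E}, B→{C, E}, D→{C}; now {C, E}.
Read 'b': C→{D}, E→∅; now {D}.
Read 'c': D→{A, D}; now {A, D}.
The final set {A, D} contains no accepting state.

No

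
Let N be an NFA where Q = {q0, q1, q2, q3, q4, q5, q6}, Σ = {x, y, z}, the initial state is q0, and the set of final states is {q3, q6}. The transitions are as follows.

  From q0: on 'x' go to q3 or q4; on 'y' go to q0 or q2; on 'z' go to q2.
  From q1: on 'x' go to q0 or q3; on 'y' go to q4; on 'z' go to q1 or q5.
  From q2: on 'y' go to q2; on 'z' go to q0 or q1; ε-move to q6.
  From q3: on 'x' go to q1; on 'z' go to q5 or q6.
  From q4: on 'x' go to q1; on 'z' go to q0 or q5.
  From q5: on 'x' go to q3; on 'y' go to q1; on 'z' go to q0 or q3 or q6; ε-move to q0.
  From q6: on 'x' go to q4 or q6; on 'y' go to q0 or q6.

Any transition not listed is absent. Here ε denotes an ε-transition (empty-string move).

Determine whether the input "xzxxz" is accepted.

No

Start in {q0}.
Read 'x': q0→{q3, q4}; now {q3, q4}.
Read 'z': q3→{q5, q6}, q4→{q0, q5}; now {q0, q5, q6}.
Read 'x': q0→{q3, q4}, q5→{q3}, q6→{q4, q6}; now {q3, q4, q6}.
Read 'x': q3→{q1}, q4→{q1}, q6→{q4, q6}; now {q1, q4, q6}.
Read 'z': q1→{q1, q5}, q4→{q0, q5}, q6→∅; now {q0, q1, q5}.
The final set {q0, q1, q5} contains no accepting state.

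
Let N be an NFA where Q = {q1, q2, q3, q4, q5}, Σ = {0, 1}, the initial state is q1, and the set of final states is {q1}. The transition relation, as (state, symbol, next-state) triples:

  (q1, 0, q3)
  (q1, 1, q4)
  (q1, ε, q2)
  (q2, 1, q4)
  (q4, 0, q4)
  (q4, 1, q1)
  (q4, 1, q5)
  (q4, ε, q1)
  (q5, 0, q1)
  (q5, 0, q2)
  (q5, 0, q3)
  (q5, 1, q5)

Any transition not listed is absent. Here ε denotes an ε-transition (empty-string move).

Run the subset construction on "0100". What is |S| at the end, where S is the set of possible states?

Start: ε-closure({q1}) = {q1, q2}.
Read '0': {q1, q2} → {q3}.
Read '1': {q3} → ∅.
The set is empty and remains empty for the remaining 2 symbols.
That set has 0 states.

0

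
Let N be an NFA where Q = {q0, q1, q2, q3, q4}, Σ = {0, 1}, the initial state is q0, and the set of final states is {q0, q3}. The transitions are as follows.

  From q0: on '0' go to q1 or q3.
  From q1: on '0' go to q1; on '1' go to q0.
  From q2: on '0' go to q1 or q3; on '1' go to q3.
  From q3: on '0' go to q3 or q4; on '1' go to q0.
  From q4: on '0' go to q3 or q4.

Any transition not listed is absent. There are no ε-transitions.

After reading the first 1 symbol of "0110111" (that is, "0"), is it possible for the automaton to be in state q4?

No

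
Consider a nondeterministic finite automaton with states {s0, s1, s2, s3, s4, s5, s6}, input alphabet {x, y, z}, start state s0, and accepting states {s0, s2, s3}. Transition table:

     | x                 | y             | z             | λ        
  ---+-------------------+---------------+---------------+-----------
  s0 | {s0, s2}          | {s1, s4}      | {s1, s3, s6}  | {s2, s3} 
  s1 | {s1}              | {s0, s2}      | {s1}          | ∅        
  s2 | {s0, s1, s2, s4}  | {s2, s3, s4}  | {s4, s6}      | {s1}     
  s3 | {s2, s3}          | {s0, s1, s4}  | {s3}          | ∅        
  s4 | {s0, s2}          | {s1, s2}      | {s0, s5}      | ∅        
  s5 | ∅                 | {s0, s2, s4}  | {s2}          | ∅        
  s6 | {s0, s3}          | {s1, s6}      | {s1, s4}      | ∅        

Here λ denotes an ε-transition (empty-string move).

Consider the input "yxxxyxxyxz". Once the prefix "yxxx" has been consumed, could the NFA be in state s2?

Start: ε-closure({s0}) = {s0, s1, s2, s3}.
Read 'y': {s0, s1, s2, s3} → {s0, s1, s2, s3, s4}.
Read 'x': {s0, s1, s2, s3, s4} → {s0, s1, s2, s3, s4}.
Read 'x': {s0, s1, s2, s3, s4} → {s0, s1, s2, s3, s4}.
Read 'x': {s0, s1, s2, s3, s4} → {s0, s1, s2, s3, s4}.
State s2 is in {s0, s1, s2, s3, s4}.

Yes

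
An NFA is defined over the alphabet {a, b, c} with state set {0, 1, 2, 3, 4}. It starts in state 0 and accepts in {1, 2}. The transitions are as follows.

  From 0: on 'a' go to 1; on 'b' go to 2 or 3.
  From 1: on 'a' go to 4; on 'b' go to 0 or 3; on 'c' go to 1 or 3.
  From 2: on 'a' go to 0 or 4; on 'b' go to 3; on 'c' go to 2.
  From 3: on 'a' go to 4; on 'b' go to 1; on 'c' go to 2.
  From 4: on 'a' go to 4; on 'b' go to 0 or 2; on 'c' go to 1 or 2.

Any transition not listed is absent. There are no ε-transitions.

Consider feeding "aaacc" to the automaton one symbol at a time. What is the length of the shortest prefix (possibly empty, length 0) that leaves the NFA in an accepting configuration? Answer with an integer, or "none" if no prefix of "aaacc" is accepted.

1

Start in {0}.
Read 'a': {0} → {1}.
None of the earlier sets intersect F, but {1} does.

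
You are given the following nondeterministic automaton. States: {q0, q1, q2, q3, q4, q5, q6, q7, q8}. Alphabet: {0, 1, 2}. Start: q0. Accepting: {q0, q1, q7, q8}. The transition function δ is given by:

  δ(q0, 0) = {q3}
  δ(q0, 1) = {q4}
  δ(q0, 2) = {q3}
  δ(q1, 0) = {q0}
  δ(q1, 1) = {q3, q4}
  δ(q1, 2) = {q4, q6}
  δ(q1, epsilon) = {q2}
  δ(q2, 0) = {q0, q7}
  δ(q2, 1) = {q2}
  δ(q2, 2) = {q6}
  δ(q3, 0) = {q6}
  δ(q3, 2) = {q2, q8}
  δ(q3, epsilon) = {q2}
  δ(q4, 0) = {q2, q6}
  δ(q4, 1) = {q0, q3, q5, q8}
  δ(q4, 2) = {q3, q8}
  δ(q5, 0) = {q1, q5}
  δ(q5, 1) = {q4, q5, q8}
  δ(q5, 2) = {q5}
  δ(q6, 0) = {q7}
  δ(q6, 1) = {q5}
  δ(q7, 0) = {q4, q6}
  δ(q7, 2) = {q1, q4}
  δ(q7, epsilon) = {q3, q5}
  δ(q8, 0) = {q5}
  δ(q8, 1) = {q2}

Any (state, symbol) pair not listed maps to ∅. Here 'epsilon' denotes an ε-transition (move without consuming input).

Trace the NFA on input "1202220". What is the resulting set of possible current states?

{q0, q1, q2, q3, q5, q6, q7}

Start in {q0}.
Read '1': {q0} → {q4}.
Read '2': {q4} → {q2, q3, q8}.
Read '0': {q2, q3, q8} → {q0, q2, q3, q5, q6, q7}.
Read '2': {q0, q2, q3, q5, q6, q7} → {q1, q2, q3, q4, q5, q6, q8}.
Read '2': {q1, q2, q3, q4, q5, q6, q8} → {q2, q3, q4, q5, q6, q8}.
Read '2': {q2, q3, q4, q5, q6, q8} → {q2, q3, q5, q6, q8}.
Read '0': {q2, q3, q5, q6, q8} → {q0, q1, q2, q3, q5, q6, q7}.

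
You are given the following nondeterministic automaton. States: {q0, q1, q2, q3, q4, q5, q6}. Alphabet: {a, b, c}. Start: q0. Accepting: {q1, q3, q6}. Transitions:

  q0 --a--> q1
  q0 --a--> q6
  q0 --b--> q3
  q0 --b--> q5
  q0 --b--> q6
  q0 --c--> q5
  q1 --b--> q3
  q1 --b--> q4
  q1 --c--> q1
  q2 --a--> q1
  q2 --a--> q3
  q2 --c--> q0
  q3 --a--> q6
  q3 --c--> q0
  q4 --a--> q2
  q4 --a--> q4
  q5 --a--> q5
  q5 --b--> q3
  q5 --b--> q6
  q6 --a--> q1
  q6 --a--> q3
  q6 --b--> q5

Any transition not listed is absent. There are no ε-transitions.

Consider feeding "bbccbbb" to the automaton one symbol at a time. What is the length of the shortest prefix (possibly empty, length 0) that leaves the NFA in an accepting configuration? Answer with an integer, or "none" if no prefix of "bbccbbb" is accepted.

1

Start in {q0}.
Read 'b': q0→{q3, q5, q6}; now {q3, q5, q6}.
None of the earlier sets intersect F, but {q3, q5, q6} does.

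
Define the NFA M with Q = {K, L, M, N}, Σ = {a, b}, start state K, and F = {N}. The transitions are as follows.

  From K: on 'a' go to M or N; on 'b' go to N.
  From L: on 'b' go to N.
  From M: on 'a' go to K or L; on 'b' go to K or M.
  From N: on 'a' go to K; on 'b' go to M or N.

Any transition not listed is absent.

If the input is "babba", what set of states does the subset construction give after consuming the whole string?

Start in {K}.
Read 'b': {K} → {N}.
Read 'a': {N} → {K}.
Read 'b': {K} → {N}.
Read 'b': {N} → {M, N}.
Read 'a': {M, N} → {K, L}.

{K, L}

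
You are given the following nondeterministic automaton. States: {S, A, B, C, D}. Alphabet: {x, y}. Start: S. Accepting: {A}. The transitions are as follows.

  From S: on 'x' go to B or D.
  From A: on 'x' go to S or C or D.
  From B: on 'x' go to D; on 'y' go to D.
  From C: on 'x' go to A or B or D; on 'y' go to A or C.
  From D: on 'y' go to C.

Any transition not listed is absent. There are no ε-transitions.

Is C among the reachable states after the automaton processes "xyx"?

No

Start in {S}.
Read 'x': S→{B, D}; now {B, D}.
Read 'y': B→{D}, D→{C}; now {C, D}.
Read 'x': C→{A, B, D}, D→∅; now {A, B, D}.
State C is not in {A, B, D}.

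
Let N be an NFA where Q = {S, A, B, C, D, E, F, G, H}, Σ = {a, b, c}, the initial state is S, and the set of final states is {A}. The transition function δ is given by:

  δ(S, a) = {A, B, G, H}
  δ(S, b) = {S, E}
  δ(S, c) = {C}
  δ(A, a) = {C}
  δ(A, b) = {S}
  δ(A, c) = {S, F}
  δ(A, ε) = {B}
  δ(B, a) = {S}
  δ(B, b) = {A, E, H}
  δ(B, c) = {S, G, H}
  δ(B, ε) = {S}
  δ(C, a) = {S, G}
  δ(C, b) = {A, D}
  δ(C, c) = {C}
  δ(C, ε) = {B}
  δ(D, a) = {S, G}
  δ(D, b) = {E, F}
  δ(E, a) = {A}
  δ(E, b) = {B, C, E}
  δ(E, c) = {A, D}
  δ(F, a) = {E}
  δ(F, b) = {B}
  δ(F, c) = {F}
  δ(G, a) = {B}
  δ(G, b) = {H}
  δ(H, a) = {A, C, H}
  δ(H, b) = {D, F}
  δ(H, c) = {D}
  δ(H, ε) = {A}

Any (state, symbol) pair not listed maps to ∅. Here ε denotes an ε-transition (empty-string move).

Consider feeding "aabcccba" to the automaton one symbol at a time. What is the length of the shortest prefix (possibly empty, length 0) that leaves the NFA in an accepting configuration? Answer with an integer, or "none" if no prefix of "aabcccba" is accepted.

1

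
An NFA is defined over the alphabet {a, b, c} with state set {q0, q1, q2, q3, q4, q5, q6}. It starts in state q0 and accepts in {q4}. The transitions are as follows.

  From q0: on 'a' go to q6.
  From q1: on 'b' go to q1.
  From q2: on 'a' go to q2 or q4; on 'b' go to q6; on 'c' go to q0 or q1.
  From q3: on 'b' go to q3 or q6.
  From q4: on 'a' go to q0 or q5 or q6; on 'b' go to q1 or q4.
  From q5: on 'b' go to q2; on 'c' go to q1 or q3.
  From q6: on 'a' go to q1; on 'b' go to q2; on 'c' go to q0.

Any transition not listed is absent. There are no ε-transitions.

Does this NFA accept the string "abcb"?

Start in {q0}.
Read 'a': q0→{q6}; now {q6}.
Read 'b': q6→{q2}; now {q2}.
Read 'c': q2→{q0, q1}; now {q0, q1}.
Read 'b': q0→∅, q1→{q1}; now {q1}.
The final set {q1} contains no accepting state.

No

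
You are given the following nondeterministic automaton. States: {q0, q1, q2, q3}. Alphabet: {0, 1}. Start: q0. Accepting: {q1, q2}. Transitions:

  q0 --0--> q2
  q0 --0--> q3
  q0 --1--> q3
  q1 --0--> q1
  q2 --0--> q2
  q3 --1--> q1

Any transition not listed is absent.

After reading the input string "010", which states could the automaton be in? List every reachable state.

Start in {q0}.
Read '0': q0→{q2, q3}; now {q2, q3}.
Read '1': q2→∅, q3→{q1}; now {q1}.
Read '0': q1→{q1}; now {q1}.

{q1}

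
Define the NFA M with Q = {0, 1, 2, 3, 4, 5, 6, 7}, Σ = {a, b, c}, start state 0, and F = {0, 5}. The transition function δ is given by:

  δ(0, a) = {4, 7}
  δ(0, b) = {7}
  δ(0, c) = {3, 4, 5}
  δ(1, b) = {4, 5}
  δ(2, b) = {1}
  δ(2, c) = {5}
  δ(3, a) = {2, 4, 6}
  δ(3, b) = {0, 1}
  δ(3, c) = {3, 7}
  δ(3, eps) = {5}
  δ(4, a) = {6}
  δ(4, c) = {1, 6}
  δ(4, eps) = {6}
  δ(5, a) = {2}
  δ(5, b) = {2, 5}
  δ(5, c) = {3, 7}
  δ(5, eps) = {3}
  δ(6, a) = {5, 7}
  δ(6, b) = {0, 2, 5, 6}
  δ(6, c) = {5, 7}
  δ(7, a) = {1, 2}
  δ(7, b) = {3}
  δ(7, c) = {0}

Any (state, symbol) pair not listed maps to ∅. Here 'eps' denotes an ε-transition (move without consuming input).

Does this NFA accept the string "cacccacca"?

Start in {0}.
Read 'c': 0→{3, 4, 5}; union {3, 4, 5}; ε-closure = {3, 4, 5, 6}.
Read 'a': 3→{2, 4, 6}, 4→{6}, 5→{2}, 6→{5, 7}; union {2, 4, 5, 6, 7}; ε-closure = {2, 3, 4, 5, 6, 7}.
Read 'c': 2→{5}, 3→{3, 7}, 4→{1, 6}, 5→{3, 7}, 6→{5, 7}, 7→{0}; now {0, 1, 3, 5, 6, 7}.
Read 'c': 0→{3, 4, 5}, 1→∅, 3→{3, 7}, 5→{3, 7}, 6→{5, 7}, 7→{0}; union {0, 3, 4, 5, 7}; ε-closure = {0, 3, 4, 5, 6, 7}.
Read 'c': 0→{3, 4, 5}, 3→{3, 7}, 4→{1, 6}, 5→{3, 7}, 6→{5, 7}, 7→{0}; now {0, 1, 3, 4, 5, 6, 7}.
Read 'a': 0→{4, 7}, 1→∅, 3→{2, 4, 6}, 4→{6}, 5→{2}, 6→{5, 7}, 7→{1, 2}; union {1, 2, 4, 5, 6, 7}; ε-closure = {1, 2, 3, 4, 5, 6, 7}.
Read 'c': 1→∅, 2→{5}, 3→{3, 7}, 4→{1, 6}, 5→{3, 7}, 6→{5, 7}, 7→{0}; now {0, 1, 3, 5, 6, 7}.
Read 'c': 0→{3, 4, 5}, 1→∅, 3→{3, 7}, 5→{3, 7}, 6→{5, 7}, 7→{0}; union {0, 3, 4, 5, 7}; ε-closure = {0, 3, 4, 5, 6, 7}.
Read 'a': 0→{4, 7}, 3→{2, 4, 6}, 4→{6}, 5→{2}, 6→{5, 7}, 7→{1, 2}; union {1, 2, 4, 5, 6, 7}; ε-closure = {1, 2, 3, 4, 5, 6, 7}.
The final set {1, 2, 3, 4, 5, 6, 7} contains the accepting state 5.

Yes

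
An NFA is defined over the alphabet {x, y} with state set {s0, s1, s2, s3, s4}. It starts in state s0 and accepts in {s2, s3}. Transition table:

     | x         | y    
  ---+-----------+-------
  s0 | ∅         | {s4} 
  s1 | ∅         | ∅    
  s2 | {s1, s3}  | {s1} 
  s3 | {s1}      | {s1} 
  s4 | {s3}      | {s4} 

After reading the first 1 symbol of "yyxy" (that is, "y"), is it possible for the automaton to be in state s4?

Start in {s0}.
Read 'y': s0→{s4}; now {s4}.
State s4 is in {s4}.

Yes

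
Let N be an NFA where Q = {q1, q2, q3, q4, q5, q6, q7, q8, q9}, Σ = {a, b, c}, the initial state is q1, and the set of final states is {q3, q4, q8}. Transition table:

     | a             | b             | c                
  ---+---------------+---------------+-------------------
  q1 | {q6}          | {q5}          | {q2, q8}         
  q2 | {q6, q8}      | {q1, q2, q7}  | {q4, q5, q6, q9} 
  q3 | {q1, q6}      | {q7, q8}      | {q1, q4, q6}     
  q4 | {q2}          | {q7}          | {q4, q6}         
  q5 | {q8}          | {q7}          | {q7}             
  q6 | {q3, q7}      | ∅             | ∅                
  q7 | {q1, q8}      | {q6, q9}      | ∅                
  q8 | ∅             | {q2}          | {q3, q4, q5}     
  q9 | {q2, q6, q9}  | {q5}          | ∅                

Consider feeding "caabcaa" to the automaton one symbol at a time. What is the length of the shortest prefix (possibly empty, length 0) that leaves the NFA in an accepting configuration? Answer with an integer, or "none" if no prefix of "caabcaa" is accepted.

Start in {q1}.
Read 'c': {q1} → {q2, q8}.
None of the earlier sets intersect F, but {q2, q8} does.

1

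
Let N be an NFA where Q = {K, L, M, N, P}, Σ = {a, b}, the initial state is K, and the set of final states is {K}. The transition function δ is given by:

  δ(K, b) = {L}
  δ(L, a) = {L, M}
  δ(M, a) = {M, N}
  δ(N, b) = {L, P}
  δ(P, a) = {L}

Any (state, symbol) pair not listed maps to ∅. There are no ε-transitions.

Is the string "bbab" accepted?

No

Start in {K}.
Read 'b': {K} → {L}.
Read 'b': {L} → ∅.
The set is empty and remains empty for the remaining 2 symbols.
The final set ∅ contains no accepting state.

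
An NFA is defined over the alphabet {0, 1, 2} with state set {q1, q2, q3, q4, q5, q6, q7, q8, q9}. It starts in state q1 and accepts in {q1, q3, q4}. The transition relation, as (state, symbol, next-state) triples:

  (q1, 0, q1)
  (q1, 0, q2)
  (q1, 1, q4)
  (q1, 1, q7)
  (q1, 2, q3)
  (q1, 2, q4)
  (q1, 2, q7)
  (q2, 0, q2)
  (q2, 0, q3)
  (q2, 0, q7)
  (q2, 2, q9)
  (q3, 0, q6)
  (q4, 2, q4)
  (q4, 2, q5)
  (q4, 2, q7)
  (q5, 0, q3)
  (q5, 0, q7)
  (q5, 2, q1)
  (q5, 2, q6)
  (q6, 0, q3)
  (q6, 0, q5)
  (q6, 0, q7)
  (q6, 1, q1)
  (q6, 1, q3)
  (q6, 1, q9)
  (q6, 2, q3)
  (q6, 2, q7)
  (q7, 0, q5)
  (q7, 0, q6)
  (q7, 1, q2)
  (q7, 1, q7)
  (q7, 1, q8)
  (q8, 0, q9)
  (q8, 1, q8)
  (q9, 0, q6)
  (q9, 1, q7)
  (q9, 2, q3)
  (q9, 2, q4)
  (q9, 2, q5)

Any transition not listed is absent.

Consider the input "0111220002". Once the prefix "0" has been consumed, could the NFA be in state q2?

Start in {q1}.
Read '0': q1→{q1, q2}; now {q1, q2}.
State q2 is in {q1, q2}.

Yes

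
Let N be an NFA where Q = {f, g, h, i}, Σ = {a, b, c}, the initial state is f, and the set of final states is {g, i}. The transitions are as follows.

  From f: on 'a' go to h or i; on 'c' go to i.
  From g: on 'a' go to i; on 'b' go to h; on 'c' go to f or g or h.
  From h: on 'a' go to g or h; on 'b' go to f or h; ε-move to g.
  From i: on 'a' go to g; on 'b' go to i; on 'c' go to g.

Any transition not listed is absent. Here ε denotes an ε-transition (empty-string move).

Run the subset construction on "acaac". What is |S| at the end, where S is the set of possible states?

3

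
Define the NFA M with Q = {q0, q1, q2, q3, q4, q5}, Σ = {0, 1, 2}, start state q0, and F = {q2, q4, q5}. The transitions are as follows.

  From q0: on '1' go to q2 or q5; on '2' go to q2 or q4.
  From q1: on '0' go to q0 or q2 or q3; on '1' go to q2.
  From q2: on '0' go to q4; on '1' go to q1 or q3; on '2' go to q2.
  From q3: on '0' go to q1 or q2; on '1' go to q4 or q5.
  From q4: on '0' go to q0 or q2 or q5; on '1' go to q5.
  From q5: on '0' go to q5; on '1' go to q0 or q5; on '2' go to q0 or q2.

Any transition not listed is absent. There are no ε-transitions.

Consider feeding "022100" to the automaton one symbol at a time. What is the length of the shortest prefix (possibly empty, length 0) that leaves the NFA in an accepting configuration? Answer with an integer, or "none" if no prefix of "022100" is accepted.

Start in {q0}.
Read '0': {q0} → ∅.
The set is empty and remains empty for the remaining 5 symbols.
No reachable set along the way intersects F.

none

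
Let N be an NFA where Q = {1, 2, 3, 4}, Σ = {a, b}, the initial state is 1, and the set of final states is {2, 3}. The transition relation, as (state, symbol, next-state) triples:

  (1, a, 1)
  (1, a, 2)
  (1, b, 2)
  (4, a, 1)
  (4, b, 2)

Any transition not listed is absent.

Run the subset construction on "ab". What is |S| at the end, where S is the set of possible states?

1

Start in {1}.
Read 'a': {1} → {1, 2}.
Read 'b': {1, 2} → {2}.
That set has 1 state.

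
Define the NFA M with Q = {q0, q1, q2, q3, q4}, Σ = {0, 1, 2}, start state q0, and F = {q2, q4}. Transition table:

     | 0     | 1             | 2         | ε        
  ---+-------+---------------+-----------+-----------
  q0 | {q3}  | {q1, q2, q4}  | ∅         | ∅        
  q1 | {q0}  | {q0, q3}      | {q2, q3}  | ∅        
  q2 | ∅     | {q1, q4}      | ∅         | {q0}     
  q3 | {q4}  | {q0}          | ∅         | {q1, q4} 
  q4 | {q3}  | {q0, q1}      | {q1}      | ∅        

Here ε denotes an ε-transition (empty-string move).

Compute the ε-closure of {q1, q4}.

{q1, q4}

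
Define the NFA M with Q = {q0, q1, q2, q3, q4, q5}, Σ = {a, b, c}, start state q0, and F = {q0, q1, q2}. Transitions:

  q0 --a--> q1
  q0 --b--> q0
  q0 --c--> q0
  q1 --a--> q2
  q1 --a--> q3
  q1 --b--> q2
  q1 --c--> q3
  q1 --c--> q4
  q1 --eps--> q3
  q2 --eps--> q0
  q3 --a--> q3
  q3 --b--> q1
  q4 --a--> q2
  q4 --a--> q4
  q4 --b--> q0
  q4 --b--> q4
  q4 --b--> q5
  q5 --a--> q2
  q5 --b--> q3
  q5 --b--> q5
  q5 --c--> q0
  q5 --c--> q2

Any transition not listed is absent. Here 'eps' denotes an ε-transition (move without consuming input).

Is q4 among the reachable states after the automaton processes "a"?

Start in {q0}.
Read 'a': q0→{q1}; union {q1}; ε-closure = {q1, q3}.
State q4 is not in {q1, q3}.

No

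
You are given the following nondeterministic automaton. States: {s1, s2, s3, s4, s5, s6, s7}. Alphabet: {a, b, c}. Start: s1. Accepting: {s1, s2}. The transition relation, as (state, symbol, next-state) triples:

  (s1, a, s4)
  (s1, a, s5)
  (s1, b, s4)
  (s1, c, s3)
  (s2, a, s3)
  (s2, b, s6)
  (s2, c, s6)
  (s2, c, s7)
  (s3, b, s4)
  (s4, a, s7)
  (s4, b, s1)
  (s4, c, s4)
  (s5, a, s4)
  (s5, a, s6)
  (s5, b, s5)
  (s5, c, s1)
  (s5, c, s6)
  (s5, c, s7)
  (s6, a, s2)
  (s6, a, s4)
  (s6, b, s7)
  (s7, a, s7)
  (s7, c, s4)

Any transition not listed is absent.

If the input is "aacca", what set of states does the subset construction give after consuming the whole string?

{s7}

Start in {s1}.
Read 'a': s1→{s4, s5}; now {s4, s5}.
Read 'a': s4→{s7}, s5→{s4, s6}; now {s4, s6, s7}.
Read 'c': s4→{s4}, s6→∅, s7→{s4}; now {s4}.
Read 'c': s4→{s4}; now {s4}.
Read 'a': s4→{s7}; now {s7}.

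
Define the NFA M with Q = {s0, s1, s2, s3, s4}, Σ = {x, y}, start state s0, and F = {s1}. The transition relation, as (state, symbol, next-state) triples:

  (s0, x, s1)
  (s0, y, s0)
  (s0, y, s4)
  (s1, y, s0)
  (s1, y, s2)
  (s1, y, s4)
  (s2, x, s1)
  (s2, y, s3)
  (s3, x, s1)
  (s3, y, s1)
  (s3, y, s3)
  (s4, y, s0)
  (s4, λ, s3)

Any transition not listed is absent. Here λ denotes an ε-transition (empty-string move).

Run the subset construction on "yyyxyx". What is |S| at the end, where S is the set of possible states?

1

Start in {s0}.
Read 'y': {s0} → {s0, s3, s4}.
Read 'y': {s0, s3, s4} → {s0, s1, s3, s4}.
Read 'y': {s0, s1, s3, s4} → {s0, s1, s2, s3, s4}.
Read 'x': {s0, s1, s2, s3, s4} → {s1}.
Read 'y': {s1} → {s0, s2, s3, s4}.
Read 'x': {s0, s2, s3, s4} → {s1}.
That set has 1 state.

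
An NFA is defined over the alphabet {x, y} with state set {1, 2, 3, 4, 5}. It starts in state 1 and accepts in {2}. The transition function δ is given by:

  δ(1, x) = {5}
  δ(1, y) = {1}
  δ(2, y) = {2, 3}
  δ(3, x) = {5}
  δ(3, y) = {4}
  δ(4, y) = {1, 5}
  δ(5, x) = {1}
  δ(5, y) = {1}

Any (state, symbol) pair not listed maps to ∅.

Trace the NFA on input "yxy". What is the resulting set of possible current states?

Start in {1}.
Read 'y': {1} → {1}.
Read 'x': {1} → {5}.
Read 'y': {5} → {1}.

{1}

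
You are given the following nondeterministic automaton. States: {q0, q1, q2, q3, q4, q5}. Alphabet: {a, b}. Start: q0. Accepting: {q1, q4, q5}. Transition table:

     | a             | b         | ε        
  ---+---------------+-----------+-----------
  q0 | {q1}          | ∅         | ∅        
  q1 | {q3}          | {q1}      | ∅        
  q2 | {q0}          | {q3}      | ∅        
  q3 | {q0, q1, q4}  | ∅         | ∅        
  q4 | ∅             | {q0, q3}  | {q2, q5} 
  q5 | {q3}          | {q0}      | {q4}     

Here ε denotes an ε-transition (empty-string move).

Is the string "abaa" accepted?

Yes

Start in {q0}.
Read 'a': {q0} → {q1}.
Read 'b': {q1} → {q1}.
Read 'a': {q1} → {q3}.
Read 'a': {q3} → {q0, q1, q2, q4, q5}.
The final set {q0, q1, q2, q4, q5} contains the accepting states q1, q4, q5.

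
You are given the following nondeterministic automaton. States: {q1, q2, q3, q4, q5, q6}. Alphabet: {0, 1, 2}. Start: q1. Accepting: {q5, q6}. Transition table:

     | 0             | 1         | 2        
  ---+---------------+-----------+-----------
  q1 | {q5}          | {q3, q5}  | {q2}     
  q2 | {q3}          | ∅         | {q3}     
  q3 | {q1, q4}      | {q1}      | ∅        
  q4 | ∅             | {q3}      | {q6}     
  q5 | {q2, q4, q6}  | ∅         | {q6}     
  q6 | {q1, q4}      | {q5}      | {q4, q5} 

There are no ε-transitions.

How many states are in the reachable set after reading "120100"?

4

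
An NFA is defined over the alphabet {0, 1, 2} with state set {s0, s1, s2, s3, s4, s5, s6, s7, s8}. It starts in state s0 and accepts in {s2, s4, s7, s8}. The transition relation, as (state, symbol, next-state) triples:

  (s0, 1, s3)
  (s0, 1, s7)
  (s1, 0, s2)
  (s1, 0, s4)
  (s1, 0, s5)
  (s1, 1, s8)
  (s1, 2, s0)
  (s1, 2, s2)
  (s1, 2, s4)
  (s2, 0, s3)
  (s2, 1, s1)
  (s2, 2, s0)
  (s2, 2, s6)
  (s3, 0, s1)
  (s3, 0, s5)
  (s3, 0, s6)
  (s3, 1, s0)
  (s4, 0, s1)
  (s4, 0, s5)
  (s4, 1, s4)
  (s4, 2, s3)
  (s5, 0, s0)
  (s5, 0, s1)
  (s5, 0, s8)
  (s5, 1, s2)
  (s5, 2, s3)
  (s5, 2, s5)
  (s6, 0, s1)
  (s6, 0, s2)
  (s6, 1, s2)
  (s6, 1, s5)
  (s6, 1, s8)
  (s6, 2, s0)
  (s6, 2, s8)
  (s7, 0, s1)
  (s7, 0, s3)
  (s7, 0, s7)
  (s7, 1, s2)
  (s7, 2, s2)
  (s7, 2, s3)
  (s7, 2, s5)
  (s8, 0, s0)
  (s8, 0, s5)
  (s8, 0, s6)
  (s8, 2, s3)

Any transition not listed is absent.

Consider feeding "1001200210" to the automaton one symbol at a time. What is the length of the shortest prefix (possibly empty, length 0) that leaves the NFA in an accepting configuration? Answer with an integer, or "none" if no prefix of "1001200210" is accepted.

1

Start in {s0}.
Read '1': {s0} → {s3, s7}.
None of the earlier sets intersect F, but {s3, s7} does.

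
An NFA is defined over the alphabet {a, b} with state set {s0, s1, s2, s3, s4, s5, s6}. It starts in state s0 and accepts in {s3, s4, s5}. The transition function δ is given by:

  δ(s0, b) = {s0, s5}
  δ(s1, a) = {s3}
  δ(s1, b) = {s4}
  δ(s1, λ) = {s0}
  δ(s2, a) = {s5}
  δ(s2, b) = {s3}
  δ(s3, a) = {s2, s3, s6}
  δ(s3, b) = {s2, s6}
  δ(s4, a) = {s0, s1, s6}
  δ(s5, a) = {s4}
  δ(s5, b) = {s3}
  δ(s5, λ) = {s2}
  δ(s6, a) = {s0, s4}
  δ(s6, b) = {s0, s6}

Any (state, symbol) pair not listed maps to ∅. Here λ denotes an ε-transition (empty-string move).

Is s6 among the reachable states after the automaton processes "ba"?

Start in {s0}.
Read 'b': {s0} → {s0, s2, s5}.
Read 'a': {s0, s2, s5} → {s2, s4, s5}.
State s6 is not in {s2, s4, s5}.

No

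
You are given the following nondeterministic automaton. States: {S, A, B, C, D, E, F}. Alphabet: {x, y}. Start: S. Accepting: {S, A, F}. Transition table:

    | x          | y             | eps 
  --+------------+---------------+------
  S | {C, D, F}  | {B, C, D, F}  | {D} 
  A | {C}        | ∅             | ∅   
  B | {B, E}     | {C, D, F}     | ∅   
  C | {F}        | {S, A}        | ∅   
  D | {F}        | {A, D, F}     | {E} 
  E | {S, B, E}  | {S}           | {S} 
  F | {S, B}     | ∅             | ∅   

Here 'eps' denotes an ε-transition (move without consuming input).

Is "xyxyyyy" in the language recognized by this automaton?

Yes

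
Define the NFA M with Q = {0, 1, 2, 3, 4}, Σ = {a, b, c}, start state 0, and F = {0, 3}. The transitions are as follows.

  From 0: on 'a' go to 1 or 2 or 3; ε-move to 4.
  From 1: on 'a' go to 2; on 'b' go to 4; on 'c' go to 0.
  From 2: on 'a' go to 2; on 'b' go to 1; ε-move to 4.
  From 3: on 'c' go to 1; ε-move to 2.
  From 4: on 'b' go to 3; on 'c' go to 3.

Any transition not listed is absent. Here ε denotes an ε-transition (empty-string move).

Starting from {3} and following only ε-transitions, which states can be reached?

Begin with {3}.
ε-move 3 → 2; add 2.
ε-move 2 → 4; add 4.

{2, 3, 4}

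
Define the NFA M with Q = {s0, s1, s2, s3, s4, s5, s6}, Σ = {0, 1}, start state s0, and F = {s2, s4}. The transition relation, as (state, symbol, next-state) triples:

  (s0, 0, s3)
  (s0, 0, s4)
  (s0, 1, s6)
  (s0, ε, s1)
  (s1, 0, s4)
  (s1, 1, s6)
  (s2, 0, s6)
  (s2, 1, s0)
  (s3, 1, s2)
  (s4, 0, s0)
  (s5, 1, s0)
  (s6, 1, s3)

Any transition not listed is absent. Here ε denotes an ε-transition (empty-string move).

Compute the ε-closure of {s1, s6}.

{s1, s6}

Begin with {s1, s6}.
No ε-moves leave this set, so the closure equals the set itself.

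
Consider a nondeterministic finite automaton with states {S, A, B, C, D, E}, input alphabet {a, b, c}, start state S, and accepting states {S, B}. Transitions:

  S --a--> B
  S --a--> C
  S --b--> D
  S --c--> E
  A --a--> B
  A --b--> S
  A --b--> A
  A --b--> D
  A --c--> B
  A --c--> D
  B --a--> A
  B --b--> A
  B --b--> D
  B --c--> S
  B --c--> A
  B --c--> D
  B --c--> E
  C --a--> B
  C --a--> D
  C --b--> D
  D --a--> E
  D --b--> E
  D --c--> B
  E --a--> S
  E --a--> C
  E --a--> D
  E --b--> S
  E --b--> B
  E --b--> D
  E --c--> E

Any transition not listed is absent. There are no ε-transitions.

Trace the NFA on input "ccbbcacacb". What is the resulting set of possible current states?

{S, A, B, D, E}

Start in {S}.
Read 'c': S→{E}; now {E}.
Read 'c': E→{E}; now {E}.
Read 'b': E→{S, B, D}; now {S, B, D}.
Read 'b': S→{D}, B→{A, D}, D→{E}; now {A, D, E}.
Read 'c': A→{B, D}, D→{B}, E→{E}; now {B, D, E}.
Read 'a': B→{A}, D→{E}, E→{S, C, D}; now {S, A, C, D, E}.
Read 'c': S→{E}, A→{B, D}, C→∅, D→{B}, E→{E}; now {B, D, E}.
Read 'a': B→{A}, D→{E}, E→{S, C, D}; now {S, A, C, D, E}.
Read 'c': S→{E}, A→{B, D}, C→∅, D→{B}, E→{E}; now {B, D, E}.
Read 'b': B→{A, D}, D→{E}, E→{S, B, D}; now {S, A, B, D, E}.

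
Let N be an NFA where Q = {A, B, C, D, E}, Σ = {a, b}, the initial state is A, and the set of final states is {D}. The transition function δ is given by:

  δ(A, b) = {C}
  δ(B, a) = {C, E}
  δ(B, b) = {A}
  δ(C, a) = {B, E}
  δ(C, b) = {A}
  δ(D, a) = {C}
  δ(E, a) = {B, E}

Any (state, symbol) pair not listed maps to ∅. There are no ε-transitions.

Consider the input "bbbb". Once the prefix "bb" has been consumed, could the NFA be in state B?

Start in {A}.
Read 'b': {A} → {C}.
Read 'b': {C} → {A}.
State B is not in {A}.

No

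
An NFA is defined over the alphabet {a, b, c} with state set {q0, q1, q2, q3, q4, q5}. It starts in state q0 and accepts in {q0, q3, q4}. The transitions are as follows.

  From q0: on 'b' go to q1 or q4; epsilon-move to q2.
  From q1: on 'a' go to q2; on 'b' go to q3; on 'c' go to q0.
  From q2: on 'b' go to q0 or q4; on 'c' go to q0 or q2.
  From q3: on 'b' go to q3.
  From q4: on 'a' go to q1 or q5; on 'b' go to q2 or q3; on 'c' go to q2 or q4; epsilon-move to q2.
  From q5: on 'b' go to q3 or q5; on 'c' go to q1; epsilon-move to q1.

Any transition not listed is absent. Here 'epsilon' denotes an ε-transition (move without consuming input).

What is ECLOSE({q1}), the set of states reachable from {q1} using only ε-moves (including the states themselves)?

{q1}

Begin with {q1}.
No ε-moves leave this set, so the closure equals the set itself.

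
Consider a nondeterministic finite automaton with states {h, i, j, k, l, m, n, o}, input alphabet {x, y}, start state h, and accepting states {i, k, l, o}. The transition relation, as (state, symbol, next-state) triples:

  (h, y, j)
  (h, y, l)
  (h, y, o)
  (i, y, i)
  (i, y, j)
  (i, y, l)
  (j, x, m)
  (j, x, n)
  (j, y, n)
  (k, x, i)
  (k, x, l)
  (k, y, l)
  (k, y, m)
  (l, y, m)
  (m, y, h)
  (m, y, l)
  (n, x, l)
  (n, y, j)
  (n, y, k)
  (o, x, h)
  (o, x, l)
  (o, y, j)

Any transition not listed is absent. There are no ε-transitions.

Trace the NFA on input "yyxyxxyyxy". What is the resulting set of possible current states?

Start in {h}.
Read 'y': h→{j, l, o}; now {j, l, o}.
Read 'y': j→{n}, l→{m}, o→{j}; now {j, m, n}.
Read 'x': j→{m, n}, m→∅, n→{l}; now {l, m, n}.
Read 'y': l→{m}, m→{h, l}, n→{j, k}; now {h, j, k, l, m}.
Read 'x': h→∅, j→{m, n}, k→{i, l}, l→∅, m→∅; now {i, l, m, n}.
Read 'x': i→∅, l→∅, m→∅, n→{l}; now {l}.
Read 'y': l→{m}; now {m}.
Read 'y': m→{h, l}; now {h, l}.
Read 'x': h→∅, l→∅; now ∅.
The set is empty and remains empty for the remaining 1 symbol.

∅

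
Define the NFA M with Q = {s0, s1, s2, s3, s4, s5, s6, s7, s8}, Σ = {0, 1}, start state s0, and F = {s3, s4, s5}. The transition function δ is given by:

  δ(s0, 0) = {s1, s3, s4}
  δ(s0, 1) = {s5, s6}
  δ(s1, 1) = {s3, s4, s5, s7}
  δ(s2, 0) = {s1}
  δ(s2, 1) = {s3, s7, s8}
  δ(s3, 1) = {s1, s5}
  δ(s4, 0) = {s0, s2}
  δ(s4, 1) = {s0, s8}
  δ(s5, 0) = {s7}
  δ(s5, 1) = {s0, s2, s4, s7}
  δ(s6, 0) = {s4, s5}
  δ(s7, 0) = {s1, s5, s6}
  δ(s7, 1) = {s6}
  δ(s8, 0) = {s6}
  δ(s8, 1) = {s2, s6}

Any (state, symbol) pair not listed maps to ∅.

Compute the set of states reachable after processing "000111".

{s0, s1, s2, s3, s4, s5, s6, s7, s8}

Start in {s0}.
Read '0': s0→{s1, s3, s4}; now {s1, s3, s4}.
Read '0': s1→∅, s3→∅, s4→{s0, s2}; now {s0, s2}.
Read '0': s0→{s1, s3, s4}, s2→{s1}; now {s1, s3, s4}.
Read '1': s1→{s3, s4, s5, s7}, s3→{s1, s5}, s4→{s0, s8}; now {s0, s1, s3, s4, s5, s7, s8}.
Read '1': s0→{s5, s6}, s1→{s3, s4, s5, s7}, s3→{s1, s5}, s4→{s0, s8}, s5→{s0, s2, s4, s7}, s7→{s6}, s8→{s2, s6}; now {s0, s1, s2, s3, s4, s5, s6, s7, s8}.
Read '1': s0→{s5, s6}, s1→{s3, s4, s5, s7}, s2→{s3, s7, s8}, s3→{s1, s5}, s4→{s0, s8}, s5→{s0, s2, s4, s7}, s6→∅, s7→{s6}, s8→{s2, s6}; now {s0, s1, s2, s3, s4, s5, s6, s7, s8}.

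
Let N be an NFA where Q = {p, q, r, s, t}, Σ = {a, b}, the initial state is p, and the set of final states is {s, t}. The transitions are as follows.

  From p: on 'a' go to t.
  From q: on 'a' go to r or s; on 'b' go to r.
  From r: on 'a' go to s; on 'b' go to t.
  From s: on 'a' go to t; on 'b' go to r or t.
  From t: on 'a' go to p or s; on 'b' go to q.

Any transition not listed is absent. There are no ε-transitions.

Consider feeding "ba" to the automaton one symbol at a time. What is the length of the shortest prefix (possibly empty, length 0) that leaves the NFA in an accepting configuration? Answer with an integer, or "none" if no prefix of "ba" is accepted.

none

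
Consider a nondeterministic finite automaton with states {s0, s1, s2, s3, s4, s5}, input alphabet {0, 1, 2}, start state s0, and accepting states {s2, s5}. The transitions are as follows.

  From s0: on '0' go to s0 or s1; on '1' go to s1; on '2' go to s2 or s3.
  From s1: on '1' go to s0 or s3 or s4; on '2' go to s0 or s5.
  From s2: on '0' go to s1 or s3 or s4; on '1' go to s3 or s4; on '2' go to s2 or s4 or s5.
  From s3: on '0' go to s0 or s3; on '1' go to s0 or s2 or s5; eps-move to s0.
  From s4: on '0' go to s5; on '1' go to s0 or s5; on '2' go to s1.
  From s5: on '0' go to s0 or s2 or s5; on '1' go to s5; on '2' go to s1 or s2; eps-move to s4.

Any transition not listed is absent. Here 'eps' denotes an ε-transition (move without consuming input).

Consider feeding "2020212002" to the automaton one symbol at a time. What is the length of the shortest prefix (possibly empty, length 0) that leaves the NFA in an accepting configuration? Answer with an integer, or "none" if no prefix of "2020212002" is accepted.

1

Start in {s0}.
Read '2': {s0} → {s0, s2, s3}.
None of the earlier sets intersect F, but {s0, s2, s3} does.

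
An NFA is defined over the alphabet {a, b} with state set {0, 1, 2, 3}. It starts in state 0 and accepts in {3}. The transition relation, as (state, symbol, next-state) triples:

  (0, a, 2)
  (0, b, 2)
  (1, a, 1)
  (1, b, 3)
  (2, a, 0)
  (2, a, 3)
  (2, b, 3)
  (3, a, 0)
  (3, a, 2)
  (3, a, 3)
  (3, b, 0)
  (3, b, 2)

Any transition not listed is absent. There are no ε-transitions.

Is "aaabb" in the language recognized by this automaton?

Yes

Start in {0}.
Read 'a': {0} → {2}.
Read 'a': {2} → {0, 3}.
Read 'a': {0, 3} → {0, 2, 3}.
Read 'b': {0, 2, 3} → {0, 2, 3}.
Read 'b': {0, 2, 3} → {0, 2, 3}.
The final set {0, 2, 3} contains the accepting state 3.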